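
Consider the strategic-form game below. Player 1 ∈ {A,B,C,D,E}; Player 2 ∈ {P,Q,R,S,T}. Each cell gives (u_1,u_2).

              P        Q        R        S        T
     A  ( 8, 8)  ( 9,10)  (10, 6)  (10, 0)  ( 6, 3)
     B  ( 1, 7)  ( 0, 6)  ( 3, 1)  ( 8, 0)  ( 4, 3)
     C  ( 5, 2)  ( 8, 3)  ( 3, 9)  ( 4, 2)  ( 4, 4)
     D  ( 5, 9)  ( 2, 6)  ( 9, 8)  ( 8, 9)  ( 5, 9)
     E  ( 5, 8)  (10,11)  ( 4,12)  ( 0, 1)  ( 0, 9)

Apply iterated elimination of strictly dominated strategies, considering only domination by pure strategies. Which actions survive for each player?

IESDS → P1:{A,E} P2:{Q,R}

P1 drop B (A beats it: P:8>1 Q:9>0 R:10>3 S:10>8 T:6>4)
P1 drop C (A beats it: P:8>5 Q:9>8 R:10>3 S:10>4 T:6>4)
P1 drop D (A beats it: P:8>5 Q:9>2 R:10>9 S:10>8 T:6>5)
P2 drop P (Q beats it: A:10>8 E:11>8)
P2 drop S (Q beats it: A:10>0 E:11>1)
P2 drop T (Q beats it: A:10>3 E:11>9)
P1→{A,E} P2→{Q,R}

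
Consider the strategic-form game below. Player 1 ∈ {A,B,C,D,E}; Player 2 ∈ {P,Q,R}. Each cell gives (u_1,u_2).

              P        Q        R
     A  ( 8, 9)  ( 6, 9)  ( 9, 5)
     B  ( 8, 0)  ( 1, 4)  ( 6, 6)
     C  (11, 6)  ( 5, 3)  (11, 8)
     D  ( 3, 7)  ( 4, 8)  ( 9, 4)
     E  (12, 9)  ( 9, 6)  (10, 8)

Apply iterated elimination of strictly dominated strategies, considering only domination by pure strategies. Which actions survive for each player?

P1 drop A (E beats it: P:12>8 Q:9>6 R:10>9)
P1 drop B (C beats it: P:11>8 Q:5>1 R:11>6)
P1 drop D (C beats it: P:11>3 Q:5>4 R:11>9)
P2 drop Q (P beats it: C:6>3 E:9>6)
P1→{C,E} P2→{P,R}

Survivors P1:{C,E} P2:{P,R}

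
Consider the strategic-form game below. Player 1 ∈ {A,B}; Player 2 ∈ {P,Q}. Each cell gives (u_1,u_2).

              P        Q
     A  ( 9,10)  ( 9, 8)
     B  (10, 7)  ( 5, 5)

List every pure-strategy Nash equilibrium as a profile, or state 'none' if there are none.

NE set: (B,P)

(A,P): not NE [P1→B gives 10>9]
(A,Q): not NE [P2→P gives 10>8]
(B,P): NE
(B,Q): not NE [P1→A gives 9>5; P2→P gives 7>5]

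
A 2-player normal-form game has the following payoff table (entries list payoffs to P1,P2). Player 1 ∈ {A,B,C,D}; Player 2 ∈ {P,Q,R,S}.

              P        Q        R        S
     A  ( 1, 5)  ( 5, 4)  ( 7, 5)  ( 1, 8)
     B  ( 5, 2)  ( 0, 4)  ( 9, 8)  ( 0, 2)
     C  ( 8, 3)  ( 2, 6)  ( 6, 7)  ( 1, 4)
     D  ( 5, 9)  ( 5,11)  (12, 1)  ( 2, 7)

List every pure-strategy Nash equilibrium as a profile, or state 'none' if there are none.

(A,P): not NE [P1→C gives 8>1; P2→S gives 8>5]
(A,Q): not NE [P2→S gives 8>4]
(A,R): not NE [P1→D gives 12>7; P2→S gives 8>5]
(A,S): not NE [P1→D gives 2>1]
(B,P): not NE [P1→C gives 8>5; P2→R gives 8>2]
(B,Q): not NE [P1→D gives 5>0; P2→R gives 8>4]
(B,R): not NE [P1→D gives 12>9]
(B,S): not NE [P1→D gives 2>0; P2→R gives 8>2]
(C,P): not NE [P2→R gives 7>3]
(C,Q): not NE [P1→D gives 5>2; P2→R gives 7>6]
(C,R): not NE [P1→D gives 12>6]
(C,S): not NE [P1→D gives 2>1; P2→R gives 7>4]
(D,P): not NE [P1→C gives 8>5; P2→Q gives 11>9]
(D,Q): NE
(D,R): not NE [P2→Q gives 11>1]
(D,S): not NE [P2→Q gives 11>7]

NE set: (D,Q)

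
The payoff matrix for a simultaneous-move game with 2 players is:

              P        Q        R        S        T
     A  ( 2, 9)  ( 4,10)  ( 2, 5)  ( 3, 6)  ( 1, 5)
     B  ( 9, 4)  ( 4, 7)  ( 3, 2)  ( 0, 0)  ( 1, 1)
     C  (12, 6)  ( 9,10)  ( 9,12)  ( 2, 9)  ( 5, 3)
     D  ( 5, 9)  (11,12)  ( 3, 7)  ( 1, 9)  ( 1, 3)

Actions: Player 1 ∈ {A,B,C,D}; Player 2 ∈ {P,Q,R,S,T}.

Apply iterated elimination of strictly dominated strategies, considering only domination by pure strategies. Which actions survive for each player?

Remaining: P1:{C,D} P2:{Q,R}

P1 drop B (C beats it: P:12>9 Q:9>4 R:9>3 S:2>0 T:5>1)
P2 drop P (Q beats it: A:10>9 C:10>6 D:12>9)
P2 drop S (Q beats it: A:10>6 C:10>9 D:12>9)
P1 drop A (C beats it: Q:9>4 R:9>2 T:5>1)
P2 drop T (Q beats it: C:10>3 D:12>3)
P1→{C,D} P2→{Q,R}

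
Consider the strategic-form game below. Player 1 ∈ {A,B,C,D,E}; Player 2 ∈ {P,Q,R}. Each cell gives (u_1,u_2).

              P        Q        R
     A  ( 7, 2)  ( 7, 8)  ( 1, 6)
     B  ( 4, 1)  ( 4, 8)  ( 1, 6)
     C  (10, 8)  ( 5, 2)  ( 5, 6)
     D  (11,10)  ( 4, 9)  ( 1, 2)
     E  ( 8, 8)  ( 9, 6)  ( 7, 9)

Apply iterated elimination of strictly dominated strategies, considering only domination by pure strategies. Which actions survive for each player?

P1 drop A (E beats it: P:8>7 Q:9>7 R:7>1)
P1 drop B (C beats it: P:10>4 Q:5>4 R:5>1)
P2 drop Q (P beats it: C:8>2 D:10>9 E:8>6)
P1→{C,D,E} P2→{P,R}

Remaining: P1:{C,D,E} P2:{P,R}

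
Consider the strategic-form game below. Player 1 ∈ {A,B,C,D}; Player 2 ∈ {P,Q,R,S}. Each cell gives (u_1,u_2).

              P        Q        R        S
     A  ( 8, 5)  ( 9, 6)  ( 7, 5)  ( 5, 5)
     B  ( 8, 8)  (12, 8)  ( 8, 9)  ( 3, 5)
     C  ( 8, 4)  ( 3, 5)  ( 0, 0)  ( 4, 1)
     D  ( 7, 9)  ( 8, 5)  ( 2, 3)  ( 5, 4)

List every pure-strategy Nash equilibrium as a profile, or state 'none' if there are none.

Nash profiles: (B,R)

(A,P): not NE [P2→Q gives 6>5]
(A,Q): not NE [P1→B gives 12>9]
(A,R): not NE [P1→B gives 8>7; P2→Q gives 6>5]
(A,S): not NE [P2→Q gives 6>5]
(B,P): not NE [P2→R gives 9>8]
(B,Q): not NE [P2→R gives 9>8]
(B,R): NE
(B,S): not NE [P1→D gives 5>3; P2→R gives 9>5]
(C,P): not NE [P2→Q gives 5>4]
(C,Q): not NE [P1→B gives 12>3]
(C,R): not NE [P1→B gives 8>0; P2→Q gives 5>0]
(C,S): not NE [P1→D gives 5>4; P2→Q gives 5>1]
(D,P): not NE [P1→C gives 8>7]
(D,Q): not NE [P1→B gives 12>8; P2→P gives 9>5]
(D,R): not NE [P1→B gives 8>2; P2→P gives 9>3]
(D,S): not NE [P2→P gives 9>4]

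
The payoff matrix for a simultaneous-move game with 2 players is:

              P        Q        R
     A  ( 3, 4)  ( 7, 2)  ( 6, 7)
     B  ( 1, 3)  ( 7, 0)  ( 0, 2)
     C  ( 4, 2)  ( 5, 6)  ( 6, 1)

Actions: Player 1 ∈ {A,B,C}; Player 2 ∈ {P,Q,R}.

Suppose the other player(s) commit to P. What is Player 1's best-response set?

u_1(A vs P) = 3
u_1(B vs P) = 1
u_1(C vs P) = 4
max payoff 4 at {C}

P1 best: {C}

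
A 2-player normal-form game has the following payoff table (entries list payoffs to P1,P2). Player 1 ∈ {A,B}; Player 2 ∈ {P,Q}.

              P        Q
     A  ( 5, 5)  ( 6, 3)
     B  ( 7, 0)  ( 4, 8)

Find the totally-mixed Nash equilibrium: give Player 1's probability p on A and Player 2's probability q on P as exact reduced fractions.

P1 indiff ⇒ q·5+(1-q)·6 = q·7+(1-q)·4 ⇒ q(-2) = (1-q)(-2) ⇒ q = 1/2
P2 indiff ⇒ p·5+(1-p)·0 = p·3+(1-p)·8 ⇒ p(2) = (1-p)(8) ⇒ p = 4/5

p=4/5, q=1/2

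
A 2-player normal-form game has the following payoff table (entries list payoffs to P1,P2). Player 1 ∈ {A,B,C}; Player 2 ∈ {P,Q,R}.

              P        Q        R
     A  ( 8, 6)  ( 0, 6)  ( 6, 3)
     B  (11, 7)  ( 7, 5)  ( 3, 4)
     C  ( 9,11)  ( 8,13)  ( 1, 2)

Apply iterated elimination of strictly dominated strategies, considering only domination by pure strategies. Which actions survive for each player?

P2 drop R (P beats it: A:6>3 B:7>4 C:11>2)
P1 drop A (B beats it: P:11>8 Q:7>0)
P1→{B,C} P2→{P,Q}

Survivors P1:{B,C} P2:{P,Q}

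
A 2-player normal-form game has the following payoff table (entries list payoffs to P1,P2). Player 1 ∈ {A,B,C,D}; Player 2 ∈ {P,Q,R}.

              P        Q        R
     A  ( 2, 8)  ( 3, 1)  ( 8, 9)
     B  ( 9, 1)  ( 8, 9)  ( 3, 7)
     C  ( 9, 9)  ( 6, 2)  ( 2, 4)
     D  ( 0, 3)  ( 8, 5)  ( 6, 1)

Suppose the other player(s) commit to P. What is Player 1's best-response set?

BR_1 = {B,C}

u_1(A vs P) = 2
u_1(B vs P) = 9
u_1(C vs P) = 9
u_1(D vs P) = 0
max payoff 9 at {B,C}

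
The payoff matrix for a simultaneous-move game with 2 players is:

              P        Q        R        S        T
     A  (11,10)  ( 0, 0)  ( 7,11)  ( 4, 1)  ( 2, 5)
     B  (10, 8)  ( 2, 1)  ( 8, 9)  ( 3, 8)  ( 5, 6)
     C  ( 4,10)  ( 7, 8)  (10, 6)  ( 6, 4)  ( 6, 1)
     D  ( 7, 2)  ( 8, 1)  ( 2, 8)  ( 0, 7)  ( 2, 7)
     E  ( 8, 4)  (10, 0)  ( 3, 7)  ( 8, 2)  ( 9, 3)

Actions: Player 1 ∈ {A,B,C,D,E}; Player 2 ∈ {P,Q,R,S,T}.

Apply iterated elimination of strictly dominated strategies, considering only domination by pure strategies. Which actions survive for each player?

P1 drop D (E beats it: P:8>7 Q:10>8 R:3>2 S:8>0 T:9>2)
P2 drop Q (P beats it: A:10>0 B:8>1 C:10>8 E:4>0)
P2 drop S (R beats it: A:11>1 B:9>8 C:6>4 E:7>2)
P2 drop T (P beats it: A:10>5 B:8>6 C:10>1 E:4>3)
P1 drop E (A beats it: P:11>8 R:7>3)
P1→{A,B,C} P2→{P,R}

Survivors P1:{A,B,C} P2:{P,R}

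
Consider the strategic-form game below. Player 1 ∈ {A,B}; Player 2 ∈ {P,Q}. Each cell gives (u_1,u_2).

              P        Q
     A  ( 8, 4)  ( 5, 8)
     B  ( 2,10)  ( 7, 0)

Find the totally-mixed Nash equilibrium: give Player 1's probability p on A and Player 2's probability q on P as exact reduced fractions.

P1 indiff ⇒ q·8+(1-q)·5 = q·2+(1-q)·7 ⇒ q(6) = (1-q)(2) ⇒ q = 1/4
P2 indiff ⇒ p·4+(1-p)·10 = p·8+(1-p)·0 ⇒ p(-4) = (1-p)(-10) ⇒ p = 5/7

P1 mixes 5/7 on A; P2 mixes 1/4 on P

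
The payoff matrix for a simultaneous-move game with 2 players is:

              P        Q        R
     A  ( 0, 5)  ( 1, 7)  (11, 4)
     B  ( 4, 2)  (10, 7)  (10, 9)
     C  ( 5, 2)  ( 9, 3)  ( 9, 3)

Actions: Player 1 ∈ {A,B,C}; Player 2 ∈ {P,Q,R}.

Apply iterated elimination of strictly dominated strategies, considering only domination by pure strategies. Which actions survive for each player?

P2 drop P (Q beats it: A:7>5 B:7>2 C:3>2)
P1 drop C (B beats it: Q:10>9 R:10>9)
P1→{A,B} P2→{Q,R}

Survivors P1:{A,B} P2:{Q,R}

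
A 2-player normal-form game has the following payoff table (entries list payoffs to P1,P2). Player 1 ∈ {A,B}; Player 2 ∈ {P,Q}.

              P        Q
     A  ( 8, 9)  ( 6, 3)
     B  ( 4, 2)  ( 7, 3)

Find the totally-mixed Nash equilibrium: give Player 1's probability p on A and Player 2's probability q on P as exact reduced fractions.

P1 indiff ⇒ q·8+(1-q)·6 = q·4+(1-q)·7 ⇒ q(4) = (1-q)(1) ⇒ q = 1/5
P2 indiff ⇒ p·9+(1-p)·2 = p·3+(1-p)·3 ⇒ p(6) = (1-p)(1) ⇒ p = 1/7

(p,q) = (1/7, 1/5)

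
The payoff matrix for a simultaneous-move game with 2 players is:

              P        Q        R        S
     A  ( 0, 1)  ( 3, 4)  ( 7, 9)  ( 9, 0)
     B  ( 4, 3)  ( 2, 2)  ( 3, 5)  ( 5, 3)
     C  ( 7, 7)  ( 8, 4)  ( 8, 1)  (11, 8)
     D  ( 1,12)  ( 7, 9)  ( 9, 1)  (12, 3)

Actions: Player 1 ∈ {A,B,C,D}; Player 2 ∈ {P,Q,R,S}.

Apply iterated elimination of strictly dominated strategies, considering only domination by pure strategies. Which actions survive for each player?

Survivors P1:{C,D} P2:{P,S}

P1 drop A (C beats it: P:7>0 Q:8>3 R:8>7 S:11>9)
P1 drop B (C beats it: P:7>4 Q:8>2 R:8>3 S:11>5)
P2 drop Q (P beats it: C:7>4 D:12>9)
P2 drop R (P beats it: C:7>1 D:12>1)
P1→{C,D} P2→{P,S}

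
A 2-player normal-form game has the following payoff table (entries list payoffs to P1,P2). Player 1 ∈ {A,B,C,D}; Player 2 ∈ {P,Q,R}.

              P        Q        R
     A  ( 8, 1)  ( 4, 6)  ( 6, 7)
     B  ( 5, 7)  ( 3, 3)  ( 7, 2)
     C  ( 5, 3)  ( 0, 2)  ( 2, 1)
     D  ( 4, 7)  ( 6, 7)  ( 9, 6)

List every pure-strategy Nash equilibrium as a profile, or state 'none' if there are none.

NE set: (D,Q)

(A,P): not NE [P2→R gives 7>1]
(A,Q): not NE [P1→D gives 6>4; P2→R gives 7>6]
(A,R): not NE [P1→D gives 9>6]
(B,P): not NE [P1→A gives 8>5]
(B,Q): not NE [P1→D gives 6>3; P2→P gives 7>3]
(B,R): not NE [P1→D gives 9>7; P2→P gives 7>2]
(C,P): not NE [P1→A gives 8>5]
(C,Q): not NE [P1→D gives 6>0; P2→P gives 3>2]
(C,R): not NE [P1→D gives 9>2; P2→P gives 3>1]
(D,P): not NE [P1→A gives 8>4]
(D,Q): NE
(D,R): not NE [P2→Q gives 7>6]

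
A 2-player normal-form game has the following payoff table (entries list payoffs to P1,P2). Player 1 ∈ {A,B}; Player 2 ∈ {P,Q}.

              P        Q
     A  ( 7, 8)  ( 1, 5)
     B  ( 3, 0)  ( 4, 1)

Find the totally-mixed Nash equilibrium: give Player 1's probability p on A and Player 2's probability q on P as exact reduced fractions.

p=1/4, q=3/7

P1 indiff ⇒ q·7+(1-q)·1 = q·3+(1-q)·4 ⇒ q(4) = (1-q)(3) ⇒ q = 3/7
P2 indiff ⇒ p·8+(1-p)·0 = p·5+(1-p)·1 ⇒ p(3) = (1-p)(1) ⇒ p = 1/4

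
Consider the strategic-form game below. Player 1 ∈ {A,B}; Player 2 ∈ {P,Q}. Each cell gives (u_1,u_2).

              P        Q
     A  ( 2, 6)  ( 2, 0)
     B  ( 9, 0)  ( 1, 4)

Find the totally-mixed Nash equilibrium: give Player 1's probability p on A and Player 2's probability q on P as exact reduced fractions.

P1 indiff ⇒ q·2+(1-q)·2 = q·9+(1-q)·1 ⇒ q(-7) = (1-q)(-1) ⇒ q = 1/8
P2 indiff ⇒ p·6+(1-p)·0 = p·0+(1-p)·4 ⇒ p(6) = (1-p)(4) ⇒ p = 2/5

p=2/5, q=1/8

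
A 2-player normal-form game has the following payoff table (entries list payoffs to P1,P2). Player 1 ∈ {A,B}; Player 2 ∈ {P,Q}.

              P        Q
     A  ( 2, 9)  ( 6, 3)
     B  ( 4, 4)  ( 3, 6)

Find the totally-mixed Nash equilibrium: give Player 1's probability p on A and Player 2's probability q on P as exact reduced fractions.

P1 indiff ⇒ q·2+(1-q)·6 = q·4+(1-q)·3 ⇒ q(-2) = (1-q)(-3) ⇒ q = 3/5
P2 indiff ⇒ p·9+(1-p)·4 = p·3+(1-p)·6 ⇒ p(6) = (1-p)(2) ⇒ p = 1/4

(p,q) = (1/4, 3/5)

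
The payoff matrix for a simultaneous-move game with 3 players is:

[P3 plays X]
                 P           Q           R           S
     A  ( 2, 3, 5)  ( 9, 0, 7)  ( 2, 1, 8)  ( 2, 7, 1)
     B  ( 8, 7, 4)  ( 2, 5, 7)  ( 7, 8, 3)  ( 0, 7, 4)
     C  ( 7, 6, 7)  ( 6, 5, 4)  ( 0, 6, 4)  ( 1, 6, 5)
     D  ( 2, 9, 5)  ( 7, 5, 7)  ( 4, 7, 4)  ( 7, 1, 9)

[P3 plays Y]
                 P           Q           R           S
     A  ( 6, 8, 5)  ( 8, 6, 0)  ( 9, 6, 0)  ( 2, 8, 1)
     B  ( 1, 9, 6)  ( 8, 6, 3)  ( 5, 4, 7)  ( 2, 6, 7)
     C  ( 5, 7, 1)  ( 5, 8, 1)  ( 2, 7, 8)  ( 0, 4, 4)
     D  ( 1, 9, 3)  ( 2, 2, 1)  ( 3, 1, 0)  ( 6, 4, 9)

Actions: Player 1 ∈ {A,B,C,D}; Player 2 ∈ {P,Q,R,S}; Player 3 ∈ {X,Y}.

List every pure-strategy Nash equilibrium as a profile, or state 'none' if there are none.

(A,P,X): not NE [P1→B gives 8>2; P2→S gives 7>3]
(A,P,Y): NE
(A,Q,X): not NE [P2→S gives 7>0]
(A,Q,Y): not NE [P2→S gives 8>6; P3→X gives 7>0]
(A,R,X): not NE [P1→B gives 7>2; P2→S gives 7>1]
(A,R,Y): not NE [P2→S gives 8>6; P3→X gives 8>0]
(A,S,X): not NE [P1→D gives 7>2]
(A,S,Y): not NE [P1→D gives 6>2]
(B,P,X): not NE [P2→R gives 8>7; P3→Y gives 6>4]
(B,P,Y): not NE [P1→A gives 6>1]
(B,Q,X): not NE [P1→A gives 9>2; P2→R gives 8>5]
(B,Q,Y): not NE [P2→P gives 9>6; P3→X gives 7>3]
(B,R,X): not NE [P3→Y gives 7>3]
(B,R,Y): not NE [P1→A gives 9>5; P2→P gives 9>4]
(B,S,X): not NE [P1→D gives 7>0; P2→R gives 8>7; P3→Y gives 7>4]
(B,S,Y): not NE [P1→D gives 6>2; P2→P gives 9>6]
(C,P,X): not NE [P1→B gives 8>7]
(C,P,Y): not NE [P1→A gives 6>5; P2→Q gives 8>7; P3→X gives 7>1]
(C,Q,X): not NE [P1→A gives 9>6; P2→S gives 6>5]
(C,Q,Y): not NE [P1→B gives 8>5; P3→X gives 4>1]
(C,R,X): not NE [P1→B gives 7>0; P3→Y gives 8>4]
(C,R,Y): not NE [P1→A gives 9>2; P2→Q gives 8>7]
(C,S,X): not NE [P1→D gives 7>1]
(C,S,Y): not NE [P1→D gives 6>0; P2→Q gives 8>4; P3→X gives 5>4]
(D,P,X): not NE [P1→B gives 8>2]
(D,P,Y): not NE [P1→A gives 6>1; P3→X gives 5>3]
(D,Q,X): not NE [P1→A gives 9>7; P2→P gives 9>5]
(D,Q,Y): not NE [P1→B gives 8>2; P2→P gives 9>2; P3→X gives 7>1]
(D,R,X): not NE [P1→B gives 7>4; P2→P gives 9>7]
(D,R,Y): not NE [P1→A gives 9>3; P2→P gives 9>1; P3→X gives 4>0]
(D,S,X): not NE [P2→P gives 9>1]
(D,S,Y): not NE [P2→P gives 9>4]

NE set: (A,P,Y)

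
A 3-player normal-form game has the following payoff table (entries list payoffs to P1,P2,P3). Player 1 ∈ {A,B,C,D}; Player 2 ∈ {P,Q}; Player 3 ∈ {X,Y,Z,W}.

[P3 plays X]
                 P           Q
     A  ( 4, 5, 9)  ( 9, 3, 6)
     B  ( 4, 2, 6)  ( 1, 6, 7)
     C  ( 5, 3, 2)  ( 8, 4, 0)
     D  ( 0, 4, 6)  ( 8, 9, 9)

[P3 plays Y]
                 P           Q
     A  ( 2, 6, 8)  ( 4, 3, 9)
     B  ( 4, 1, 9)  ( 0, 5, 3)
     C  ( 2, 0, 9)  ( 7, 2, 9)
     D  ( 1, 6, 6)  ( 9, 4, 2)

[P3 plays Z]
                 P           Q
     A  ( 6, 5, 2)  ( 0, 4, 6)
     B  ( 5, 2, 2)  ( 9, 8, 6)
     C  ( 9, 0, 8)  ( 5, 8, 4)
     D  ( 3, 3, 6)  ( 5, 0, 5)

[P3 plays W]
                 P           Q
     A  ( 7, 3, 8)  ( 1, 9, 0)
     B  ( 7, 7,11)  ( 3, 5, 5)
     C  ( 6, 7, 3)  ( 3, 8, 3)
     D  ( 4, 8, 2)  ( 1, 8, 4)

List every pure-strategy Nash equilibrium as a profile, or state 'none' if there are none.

(A,P,X): not NE [P1→C gives 5>4]
(A,P,Y): not NE [P1→B gives 4>2; P3→X gives 9>8]
(A,P,Z): not NE [P1→C gives 9>6; P3→X gives 9>2]
(A,P,W): not NE [P2→Q gives 9>3; P3→X gives 9>8]
(A,Q,X): not NE [P2→P gives 5>3; P3→Y gives 9>6]
(A,Q,Y): not NE [P1→D gives 9>4; P2→P gives 6>3]
(A,Q,Z): not NE [P1→B gives 9>0; P2→P gives 5>4; P3→Y gives 9>6]
(A,Q,W): not NE [P1→C gives 3>1; P3→Y gives 9>0]
(B,P,X): not NE [P1→C gives 5>4; P2→Q gives 6>2; P3→W gives 11>6]
(B,P,Y): not NE [P2→Q gives 5>1; P3→W gives 11>9]
(B,P,Z): not NE [P1→C gives 9>5; P2→Q gives 8>2; P3→W gives 11>2]
(B,P,W): NE
(B,Q,X): not NE [P1→A gives 9>1]
(B,Q,Y): not NE [P1→D gives 9>0; P3→X gives 7>3]
(B,Q,Z): not NE [P3→X gives 7>6]
(B,Q,W): not NE [P2→P gives 7>5; P3→X gives 7>5]
(C,P,X): not NE [P2→Q gives 4>3; P3→Y gives 9>2]
(C,P,Y): not NE [P1→B gives 4>2; P2→Q gives 2>0]
(C,P,Z): not NE [P2→Q gives 8>0; P3→Y gives 9>8]
(C,P,W): not NE [P1→B gives 7>6; P2→Q gives 8>7; P3→Y gives 9>3]
(C,Q,X): not NE [P1→A gives 9>8; P3→Y gives 9>0]
(C,Q,Y): not NE [P1→D gives 9>7]
(C,Q,Z): not NE [P1→B gives 9>5; P3→Y gives 9>4]
(C,Q,W): not NE [P3→Y gives 9>3]
(D,P,X): not NE [P1→C gives 5>0; P2→Q gives 9>4]
(D,P,Y): not NE [P1→B gives 4>1]
(D,P,Z): not NE [P1→C gives 9>3]
(D,P,W): not NE [P1→B gives 7>4; P3→Z gives 6>2]
(D,Q,X): not NE [P1→A gives 9>8]
(D,Q,Y): not NE [P2→P gives 6>4; P3→X gives 9>2]
(D,Q,Z): not NE [P1→B gives 9>5; P2→P gives 3>0; P3→X gives 9>5]
(D,Q,W): not NE [P1→C gives 3>1; P3→X gives 9>4]

NE set: (B,P,W)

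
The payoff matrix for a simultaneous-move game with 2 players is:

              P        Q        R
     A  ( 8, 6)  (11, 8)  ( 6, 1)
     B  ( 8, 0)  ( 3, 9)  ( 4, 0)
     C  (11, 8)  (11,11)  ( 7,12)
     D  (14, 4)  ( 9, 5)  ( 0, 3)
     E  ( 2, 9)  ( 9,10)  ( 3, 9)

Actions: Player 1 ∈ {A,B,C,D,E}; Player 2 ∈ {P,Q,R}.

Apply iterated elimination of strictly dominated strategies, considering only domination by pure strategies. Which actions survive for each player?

P1 drop B (C beats it: P:11>8 Q:11>3 R:7>4)
P1 drop E (A beats it: P:8>2 Q:11>9 R:6>3)
P2 drop P (Q beats it: A:8>6 C:11>8 D:5>4)
P1 drop D (A beats it: Q:11>9 R:6>0)
P1→{A,C} P2→{Q,R}

Remaining: P1:{A,C} P2:{Q,R}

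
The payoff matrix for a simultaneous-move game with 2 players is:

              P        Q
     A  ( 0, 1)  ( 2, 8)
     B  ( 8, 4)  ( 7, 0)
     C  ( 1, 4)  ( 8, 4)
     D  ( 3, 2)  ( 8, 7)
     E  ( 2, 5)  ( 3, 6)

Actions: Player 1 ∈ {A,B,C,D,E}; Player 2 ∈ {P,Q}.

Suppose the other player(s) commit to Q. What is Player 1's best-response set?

argmax u_1 = {C,D}

u_1(A vs Q) = 2
u_1(B vs Q) = 7
u_1(C vs Q) = 8
u_1(D vs Q) = 8
u_1(E vs Q) = 3
max payoff 8 at {C,D}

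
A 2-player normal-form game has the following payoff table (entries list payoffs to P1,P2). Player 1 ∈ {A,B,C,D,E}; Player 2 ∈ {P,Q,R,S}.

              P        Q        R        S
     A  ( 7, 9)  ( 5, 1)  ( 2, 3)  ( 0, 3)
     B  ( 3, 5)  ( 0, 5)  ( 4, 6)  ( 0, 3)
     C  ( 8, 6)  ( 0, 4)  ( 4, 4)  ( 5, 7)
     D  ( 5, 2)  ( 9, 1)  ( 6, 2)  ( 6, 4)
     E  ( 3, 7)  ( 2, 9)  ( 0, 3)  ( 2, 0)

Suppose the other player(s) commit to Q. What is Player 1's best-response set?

u_1(A vs Q) = 5
u_1(B vs Q) = 0
u_1(C vs Q) = 0
u_1(D vs Q) = 9
u_1(E vs Q) = 2
max payoff 9 at {D}

BR_1 = {D}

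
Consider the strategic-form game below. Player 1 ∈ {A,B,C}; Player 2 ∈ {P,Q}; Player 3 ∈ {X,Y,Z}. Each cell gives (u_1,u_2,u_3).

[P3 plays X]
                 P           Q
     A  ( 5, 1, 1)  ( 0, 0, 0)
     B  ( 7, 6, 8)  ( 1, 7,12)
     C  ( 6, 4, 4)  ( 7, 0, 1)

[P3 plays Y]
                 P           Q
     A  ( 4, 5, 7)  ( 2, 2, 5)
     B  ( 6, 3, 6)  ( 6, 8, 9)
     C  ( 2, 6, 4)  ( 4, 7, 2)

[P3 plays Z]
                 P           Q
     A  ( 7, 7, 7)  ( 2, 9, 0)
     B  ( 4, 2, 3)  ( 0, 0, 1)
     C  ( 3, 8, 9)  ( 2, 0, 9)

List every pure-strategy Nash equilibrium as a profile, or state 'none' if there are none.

(A,P,X): not NE [P1→B gives 7>5; P3→Z gives 7>1]
(A,P,Y): not NE [P1→B gives 6>4]
(A,P,Z): not NE [P2→Q gives 9>7]
(A,Q,X): not NE [P1→C gives 7>0; P2→P gives 1>0; P3→Y gives 5>0]
(A,Q,Y): not NE [P1→B gives 6>2; P2→P gives 5>2]
(A,Q,Z): not NE [P3→Y gives 5>0]
(B,P,X): not NE [P2→Q gives 7>6]
(B,P,Y): not NE [P2→Q gives 8>3; P3→X gives 8>6]
(B,P,Z): not NE [P1→A gives 7>4; P3→X gives 8>3]
(B,Q,X): not NE [P1→C gives 7>1]
(B,Q,Y): not NE [P3→X gives 12>9]
(B,Q,Z): not NE [P1→C gives 2>0; P2→P gives 2>0; P3→X gives 12>1]
(C,P,X): not NE [P1→B gives 7>6; P3→Z gives 9>4]
(C,P,Y): not NE [P1→B gives 6>2; P2→Q gives 7>6; P3→Z gives 9>4]
(C,P,Z): not NE [P1→A gives 7>3]
(C,Q,X): not NE [P2→P gives 4>0; P3→Z gives 9>1]
(C,Q,Y): not NE [P1→B gives 6>4; P3→Z gives 9>2]
(C,Q,Z): not NE [P2→P gives 8>0]

Equilibria: none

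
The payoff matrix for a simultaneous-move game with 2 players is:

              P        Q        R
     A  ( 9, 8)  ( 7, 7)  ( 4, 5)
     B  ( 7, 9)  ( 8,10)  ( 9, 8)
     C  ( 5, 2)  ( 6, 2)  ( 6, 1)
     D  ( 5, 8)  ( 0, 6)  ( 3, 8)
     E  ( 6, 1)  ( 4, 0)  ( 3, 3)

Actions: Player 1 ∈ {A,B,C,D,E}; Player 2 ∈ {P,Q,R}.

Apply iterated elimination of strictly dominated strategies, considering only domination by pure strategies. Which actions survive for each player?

IESDS → P1:{A,B} P2:{P,Q}

P1 drop C (B beats it: P:7>5 Q:8>6 R:9>6)
P1 drop D (A beats it: P:9>5 Q:7>0 R:4>3)
P1 drop E (A beats it: P:9>6 Q:7>4 R:4>3)
P2 drop R (P beats it: A:8>5 B:9>8)
P1→{A,B} P2→{P,Q}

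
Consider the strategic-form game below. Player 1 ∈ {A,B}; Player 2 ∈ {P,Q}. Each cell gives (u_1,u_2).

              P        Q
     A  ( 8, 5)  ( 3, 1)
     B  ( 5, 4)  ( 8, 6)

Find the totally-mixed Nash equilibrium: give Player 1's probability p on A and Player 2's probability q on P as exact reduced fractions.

P1 indiff ⇒ q·8+(1-q)·3 = q·5+(1-q)·8 ⇒ q(3) = (1-q)(5) ⇒ q = 5/8
P2 indiff ⇒ p·5+(1-p)·4 = p·1+(1-p)·6 ⇒ p(4) = (1-p)(2) ⇒ p = 1/3

p=1/3, q=5/8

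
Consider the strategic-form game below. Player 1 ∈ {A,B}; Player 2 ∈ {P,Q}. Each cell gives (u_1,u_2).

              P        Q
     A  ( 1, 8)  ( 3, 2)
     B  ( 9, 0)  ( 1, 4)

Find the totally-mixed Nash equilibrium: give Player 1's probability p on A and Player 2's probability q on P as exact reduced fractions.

P1 indiff ⇒ q·1+(1-q)·3 = q·9+(1-q)·1 ⇒ q(-8) = (1-q)(-2) ⇒ q = 1/5
P2 indiff ⇒ p·8+(1-p)·0 = p·2+(1-p)·4 ⇒ p(6) = (1-p)(4) ⇒ p = 2/5

p=2/5, q=1/5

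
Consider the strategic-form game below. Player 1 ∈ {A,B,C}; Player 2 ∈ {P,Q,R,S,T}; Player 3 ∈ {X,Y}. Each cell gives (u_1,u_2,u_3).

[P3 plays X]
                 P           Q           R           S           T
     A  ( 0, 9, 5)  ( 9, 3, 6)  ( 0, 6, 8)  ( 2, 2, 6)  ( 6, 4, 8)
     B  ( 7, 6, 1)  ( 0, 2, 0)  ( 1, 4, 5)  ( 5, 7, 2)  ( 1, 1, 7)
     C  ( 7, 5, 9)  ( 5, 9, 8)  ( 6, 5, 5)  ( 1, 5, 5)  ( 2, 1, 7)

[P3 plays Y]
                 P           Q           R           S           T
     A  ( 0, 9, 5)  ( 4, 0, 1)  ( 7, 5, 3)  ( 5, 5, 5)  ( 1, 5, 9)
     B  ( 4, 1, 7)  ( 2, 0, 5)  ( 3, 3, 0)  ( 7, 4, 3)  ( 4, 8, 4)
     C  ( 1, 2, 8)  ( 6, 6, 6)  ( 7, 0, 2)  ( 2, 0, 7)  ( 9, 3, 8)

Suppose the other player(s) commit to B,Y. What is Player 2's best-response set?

P2 best: {T}

u_2(P vs B,Y) = 1
u_2(Q vs B,Y) = 0
u_2(R vs B,Y) = 3
u_2(S vs B,Y) = 4
u_2(T vs B,Y) = 8
max payoff 8 at {T}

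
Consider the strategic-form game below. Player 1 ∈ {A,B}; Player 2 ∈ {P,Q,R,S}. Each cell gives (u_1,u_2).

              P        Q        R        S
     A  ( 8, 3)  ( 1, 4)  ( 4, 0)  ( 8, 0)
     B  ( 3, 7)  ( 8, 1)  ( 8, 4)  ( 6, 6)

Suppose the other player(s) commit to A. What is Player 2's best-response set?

argmax u_2 = {Q}

u_2(P vs A) = 3
u_2(Q vs A) = 4
u_2(R vs A) = 0
u_2(S vs A) = 0
max payoff 4 at {Q}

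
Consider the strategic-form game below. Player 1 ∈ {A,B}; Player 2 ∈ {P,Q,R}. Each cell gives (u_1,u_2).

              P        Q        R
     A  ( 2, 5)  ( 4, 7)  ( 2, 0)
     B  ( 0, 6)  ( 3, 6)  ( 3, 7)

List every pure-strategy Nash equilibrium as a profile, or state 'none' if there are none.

(A,P): not NE [P2→Q gives 7>5]
(A,Q): NE
(A,R): not NE [P1→B gives 3>2; P2→Q gives 7>0]
(B,P): not NE [P1→A gives 2>0; P2→R gives 7>6]
(B,Q): not NE [P1→A gives 4>3; P2→R gives 7>6]
(B,R): NE

Nash profiles: (A,Q), (B,R)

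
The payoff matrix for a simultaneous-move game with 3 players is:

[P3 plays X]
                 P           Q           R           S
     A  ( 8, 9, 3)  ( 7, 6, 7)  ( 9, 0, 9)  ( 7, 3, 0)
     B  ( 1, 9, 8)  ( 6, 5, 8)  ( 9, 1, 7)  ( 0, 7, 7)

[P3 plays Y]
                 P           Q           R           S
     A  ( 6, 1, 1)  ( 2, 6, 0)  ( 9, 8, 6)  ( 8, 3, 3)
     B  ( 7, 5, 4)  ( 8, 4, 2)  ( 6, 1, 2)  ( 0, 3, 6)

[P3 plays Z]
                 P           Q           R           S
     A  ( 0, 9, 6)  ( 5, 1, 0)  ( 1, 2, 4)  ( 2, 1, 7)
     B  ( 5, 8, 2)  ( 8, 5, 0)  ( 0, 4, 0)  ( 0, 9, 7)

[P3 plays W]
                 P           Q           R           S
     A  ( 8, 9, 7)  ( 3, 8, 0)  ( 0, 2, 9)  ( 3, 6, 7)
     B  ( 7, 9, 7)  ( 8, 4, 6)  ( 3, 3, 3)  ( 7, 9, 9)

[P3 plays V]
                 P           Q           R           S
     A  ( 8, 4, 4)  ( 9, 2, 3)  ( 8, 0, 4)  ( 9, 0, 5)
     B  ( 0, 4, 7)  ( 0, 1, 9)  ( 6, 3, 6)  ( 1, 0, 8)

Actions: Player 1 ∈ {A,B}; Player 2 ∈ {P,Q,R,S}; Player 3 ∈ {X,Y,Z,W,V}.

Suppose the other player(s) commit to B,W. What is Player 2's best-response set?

u_2(P vs B,W) = 9
u_2(Q vs B,W) = 4
u_2(R vs B,W) = 3
u_2(S vs B,W) = 9
max payoff 9 at {P,S}

argmax u_2 = {P,S}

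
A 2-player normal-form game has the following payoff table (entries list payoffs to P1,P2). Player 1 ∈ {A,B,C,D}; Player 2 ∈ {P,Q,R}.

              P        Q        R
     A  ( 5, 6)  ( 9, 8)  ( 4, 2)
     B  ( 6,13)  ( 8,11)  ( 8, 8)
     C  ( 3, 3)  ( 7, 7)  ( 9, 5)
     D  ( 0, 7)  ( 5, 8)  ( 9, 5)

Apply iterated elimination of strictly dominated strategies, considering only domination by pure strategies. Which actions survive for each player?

P2 drop R (Q beats it: A:8>2 B:11>8 C:7>5 D:8>5)
P1 drop C (A beats it: P:5>3 Q:9>7)
P1 drop D (A beats it: P:5>0 Q:9>5)
P1→{A,B} P2→{P,Q}

Survivors P1:{A,B} P2:{P,Q}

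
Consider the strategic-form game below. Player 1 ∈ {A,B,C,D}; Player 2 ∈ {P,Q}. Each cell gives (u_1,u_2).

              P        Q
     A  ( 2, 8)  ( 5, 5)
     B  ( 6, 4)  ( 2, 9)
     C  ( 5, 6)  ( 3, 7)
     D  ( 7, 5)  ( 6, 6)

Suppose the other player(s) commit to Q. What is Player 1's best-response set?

u_1(A vs Q) = 5
u_1(B vs Q) = 2
u_1(C vs Q) = 3
u_1(D vs Q) = 6
max payoff 6 at {D}

P1 best: {D}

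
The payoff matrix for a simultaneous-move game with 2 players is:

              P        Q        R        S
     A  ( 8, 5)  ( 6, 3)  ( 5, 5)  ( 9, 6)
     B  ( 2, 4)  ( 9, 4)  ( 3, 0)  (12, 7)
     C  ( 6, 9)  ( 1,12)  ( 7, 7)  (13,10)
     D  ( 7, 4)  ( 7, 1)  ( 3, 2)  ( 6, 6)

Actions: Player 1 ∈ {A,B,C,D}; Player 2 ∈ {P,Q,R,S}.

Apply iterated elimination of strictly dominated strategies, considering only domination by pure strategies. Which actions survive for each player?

P2 drop P (S beats it: A:6>5 B:7>4 C:10>9 D:6>4)
P2 drop R (S beats it: A:6>5 B:7>0 C:10>7 D:6>2)
P1 drop A (B beats it: Q:9>6 S:12>9)
P1 drop D (B beats it: Q:9>7 S:12>6)
P1→{B,C} P2→{Q,S}

Remaining: P1:{B,C} P2:{Q,S}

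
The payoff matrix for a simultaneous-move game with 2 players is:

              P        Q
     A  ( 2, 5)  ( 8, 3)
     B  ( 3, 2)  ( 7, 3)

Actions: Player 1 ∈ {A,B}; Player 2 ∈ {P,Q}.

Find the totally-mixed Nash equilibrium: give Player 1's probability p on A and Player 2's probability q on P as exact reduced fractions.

P1 indiff ⇒ q·2+(1-q)·8 = q·3+(1-q)·7 ⇒ q(-1) = (1-q)(-1) ⇒ q = 1/2
P2 indiff ⇒ p·5+(1-p)·2 = p·3+(1-p)·3 ⇒ p(2) = (1-p)(1) ⇒ p = 1/3

p=1/3, q=1/2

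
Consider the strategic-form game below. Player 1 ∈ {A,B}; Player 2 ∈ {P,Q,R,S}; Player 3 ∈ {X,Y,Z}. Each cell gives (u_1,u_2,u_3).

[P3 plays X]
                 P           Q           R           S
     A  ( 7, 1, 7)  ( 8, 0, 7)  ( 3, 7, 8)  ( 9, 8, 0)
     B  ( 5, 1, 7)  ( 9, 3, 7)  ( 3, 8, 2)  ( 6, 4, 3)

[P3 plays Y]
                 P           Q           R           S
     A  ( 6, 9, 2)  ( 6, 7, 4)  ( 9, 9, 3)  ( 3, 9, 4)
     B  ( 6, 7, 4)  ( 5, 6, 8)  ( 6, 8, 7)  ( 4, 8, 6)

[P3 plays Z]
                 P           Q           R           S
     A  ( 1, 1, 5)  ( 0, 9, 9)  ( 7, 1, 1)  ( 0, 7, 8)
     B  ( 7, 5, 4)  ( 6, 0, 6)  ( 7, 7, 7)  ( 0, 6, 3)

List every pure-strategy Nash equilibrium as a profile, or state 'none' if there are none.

(A,P,X): not NE [P2→S gives 8>1]
(A,P,Y): not NE [P3→X gives 7>2]
(A,P,Z): not NE [P1→B gives 7>1; P2→Q gives 9>1; P3→X gives 7>5]
(A,Q,X): not NE [P1→B gives 9>8; P2→S gives 8>0; P3→Z gives 9>7]
(A,Q,Y): not NE [P2→S gives 9>7; P3→Z gives 9>4]
(A,Q,Z): not NE [P1→B gives 6>0]
(A,R,X): not NE [P2→S gives 8>7]
(A,R,Y): not NE [P3→X gives 8>3]
(A,R,Z): not NE [P2→Q gives 9>1; P3→X gives 8>1]
(A,S,X): not NE [P3→Z gives 8>0]
(A,S,Y): not NE [P1→B gives 4>3; P3→Z gives 8>4]
(A,S,Z): not NE [P2→Q gives 9>7]
(B,P,X): not NE [P1→A gives 7>5; P2→R gives 8>1]
(B,P,Y): not NE [P2→S gives 8>7; P3→X gives 7>4]
(B,P,Z): not NE [P2→R gives 7>5; P3→X gives 7>4]
(B,Q,X): not NE [P2→R gives 8>3; P3→Y gives 8>7]
(B,Q,Y): not NE [P1→A gives 6>5; P2→S gives 8>6]
(B,Q,Z): not NE [P2→R gives 7>0; P3→Y gives 8>6]
(B,R,X): not NE [P3→Z gives 7>2]
(B,R,Y): not NE [P1→A gives 9>6]
(B,R,Z): NE
(B,S,X): not NE [P1→A gives 9>6; P2→R gives 8>4; P3→Y gives 6>3]
(B,S,Y): NE
(B,S,Z): not NE [P2→R gives 7>6; P3→Y gives 6>3]

Nash profiles: (B,R,Z), (B,S,Y)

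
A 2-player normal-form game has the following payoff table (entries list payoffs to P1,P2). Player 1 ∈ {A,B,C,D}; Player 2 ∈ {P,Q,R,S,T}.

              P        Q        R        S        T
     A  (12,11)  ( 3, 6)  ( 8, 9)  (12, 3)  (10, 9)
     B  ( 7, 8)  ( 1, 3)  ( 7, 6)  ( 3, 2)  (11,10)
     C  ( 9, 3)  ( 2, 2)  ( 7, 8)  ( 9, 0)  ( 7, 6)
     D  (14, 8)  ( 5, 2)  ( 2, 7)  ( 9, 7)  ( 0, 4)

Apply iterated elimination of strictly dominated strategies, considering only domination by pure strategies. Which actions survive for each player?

Remaining: P1:{A,B,D} P2:{P,T}

P1 drop C (A beats it: P:12>9 Q:3>2 R:8>7 S:12>9 T:10>7)
P2 drop Q (P beats it: A:11>6 B:8>3 D:8>2)
P2 drop R (P beats it: A:11>9 B:8>6 D:8>7)
P2 drop S (P beats it: A:11>3 B:8>2 D:8>7)
P1→{A,B,D} P2→{P,T}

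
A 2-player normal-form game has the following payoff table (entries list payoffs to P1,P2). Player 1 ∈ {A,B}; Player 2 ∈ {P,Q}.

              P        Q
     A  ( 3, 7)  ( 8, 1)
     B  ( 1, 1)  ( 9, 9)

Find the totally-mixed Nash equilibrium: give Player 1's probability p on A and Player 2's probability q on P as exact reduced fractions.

p=4/7, q=1/3

P1 indiff ⇒ q·3+(1-q)·8 = q·1+(1-q)·9 ⇒ q(2) = (1-q)(1) ⇒ q = 1/3
P2 indiff ⇒ p·7+(1-p)·1 = p·1+(1-p)·9 ⇒ p(6) = (1-p)(8) ⇒ p = 4/7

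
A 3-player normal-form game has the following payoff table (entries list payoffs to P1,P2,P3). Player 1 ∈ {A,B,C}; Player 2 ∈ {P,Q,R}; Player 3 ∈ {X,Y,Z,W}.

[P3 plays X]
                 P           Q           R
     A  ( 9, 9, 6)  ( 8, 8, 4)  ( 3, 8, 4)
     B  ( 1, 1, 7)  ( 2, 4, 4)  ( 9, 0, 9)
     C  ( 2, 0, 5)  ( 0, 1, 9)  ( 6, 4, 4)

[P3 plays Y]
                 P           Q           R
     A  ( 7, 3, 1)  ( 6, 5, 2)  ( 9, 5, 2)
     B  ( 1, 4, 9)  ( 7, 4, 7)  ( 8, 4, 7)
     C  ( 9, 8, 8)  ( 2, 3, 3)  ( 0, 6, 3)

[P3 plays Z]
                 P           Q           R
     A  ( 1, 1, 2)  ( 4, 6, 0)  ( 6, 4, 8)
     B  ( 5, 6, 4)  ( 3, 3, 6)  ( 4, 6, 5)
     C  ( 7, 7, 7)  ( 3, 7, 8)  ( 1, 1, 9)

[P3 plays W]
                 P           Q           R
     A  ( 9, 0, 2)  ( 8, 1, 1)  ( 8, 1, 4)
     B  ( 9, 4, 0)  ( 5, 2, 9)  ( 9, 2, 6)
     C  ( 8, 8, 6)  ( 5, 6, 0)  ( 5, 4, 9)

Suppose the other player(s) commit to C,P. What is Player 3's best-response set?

BR_3 = {Y}

u_3(X vs C,P) = 5
u_3(Y vs C,P) = 8
u_3(Z vs C,P) = 7
u_3(W vs C,P) = 6
max payoff 8 at {Y}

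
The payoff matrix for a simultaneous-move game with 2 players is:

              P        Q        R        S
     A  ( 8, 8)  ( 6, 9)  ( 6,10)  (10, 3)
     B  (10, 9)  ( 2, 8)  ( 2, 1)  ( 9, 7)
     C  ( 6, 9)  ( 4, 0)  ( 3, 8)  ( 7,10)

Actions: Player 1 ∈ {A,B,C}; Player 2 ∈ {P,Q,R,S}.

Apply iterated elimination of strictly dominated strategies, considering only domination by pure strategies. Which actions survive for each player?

IESDS → P1:{A,B} P2:{P,Q,R}

P1 drop C (A beats it: P:8>6 Q:6>4 R:6>3 S:10>7)
P2 drop S (P beats it: A:8>3 B:9>7)
P1→{A,B} P2→{P,Q,R}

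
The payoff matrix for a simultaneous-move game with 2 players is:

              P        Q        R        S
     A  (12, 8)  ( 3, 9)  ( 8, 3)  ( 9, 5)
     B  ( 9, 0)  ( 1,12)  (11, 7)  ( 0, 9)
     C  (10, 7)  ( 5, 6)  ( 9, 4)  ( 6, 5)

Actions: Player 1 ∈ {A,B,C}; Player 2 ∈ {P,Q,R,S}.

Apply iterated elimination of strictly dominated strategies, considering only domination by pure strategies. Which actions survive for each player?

Survivors P1:{A,C} P2:{P,Q}

P2 drop R (Q beats it: A:9>3 B:12>7 C:6>4)
P1 drop B (A beats it: P:12>9 Q:3>1 S:9>0)
P2 drop S (P beats it: A:8>5 C:7>5)
P1→{A,C} P2→{P,Q}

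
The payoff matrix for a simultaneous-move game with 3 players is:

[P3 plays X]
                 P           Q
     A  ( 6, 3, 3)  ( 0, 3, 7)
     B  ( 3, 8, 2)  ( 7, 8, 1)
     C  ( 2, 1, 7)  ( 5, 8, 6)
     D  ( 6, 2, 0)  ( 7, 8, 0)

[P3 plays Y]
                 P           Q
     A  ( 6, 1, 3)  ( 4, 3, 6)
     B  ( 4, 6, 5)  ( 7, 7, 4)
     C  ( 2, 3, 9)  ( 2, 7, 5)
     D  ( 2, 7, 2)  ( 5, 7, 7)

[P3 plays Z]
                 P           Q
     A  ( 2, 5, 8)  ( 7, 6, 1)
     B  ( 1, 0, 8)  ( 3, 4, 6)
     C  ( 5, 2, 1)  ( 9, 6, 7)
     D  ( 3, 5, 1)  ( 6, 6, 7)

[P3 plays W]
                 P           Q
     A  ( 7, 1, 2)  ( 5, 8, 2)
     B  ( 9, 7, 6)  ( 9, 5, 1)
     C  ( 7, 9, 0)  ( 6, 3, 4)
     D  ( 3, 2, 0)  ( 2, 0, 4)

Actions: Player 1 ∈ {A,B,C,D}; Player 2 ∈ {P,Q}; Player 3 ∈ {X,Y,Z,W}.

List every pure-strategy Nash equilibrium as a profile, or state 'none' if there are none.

Nash profiles: (C,Q,Z)

(A,P,X): not NE [P3→Z gives 8>3]
(A,P,Y): not NE [P2→Q gives 3>1; P3→Z gives 8>3]
(A,P,Z): not NE [P1→C gives 5>2; P2→Q gives 6>5]
(A,P,W): not NE [P1→B gives 9>7; P2→Q gives 8>1; P3→Z gives 8>2]
(A,Q,X): not NE [P1→D gives 7>0]
(A,Q,Y): not NE [P1→B gives 7>4; P3→X gives 7>6]
(A,Q,Z): not NE [P1→C gives 9>7; P3→X gives 7>1]
(A,Q,W): not NE [P1→B gives 9>5; P3→X gives 7>2]
(B,P,X): not NE [P1→D gives 6>3; P3→Z gives 8>2]
(B,P,Y): not NE [P1→A gives 6>4; P2→Q gives 7>6; P3→Z gives 8>5]
(B,P,Z): not NE [P1→C gives 5>1; P2→Q gives 4>0]
(B,P,W): not NE [P3→Z gives 8>6]
(B,Q,X): not NE [P3→Z gives 6>1]
(B,Q,Y): not NE [P3→Z gives 6>4]
(B,Q,Z): not NE [P1→C gives 9>3]
(B,Q,W): not NE [P2→P gives 7>5; P3→Z gives 6>1]
(C,P,X): not NE [P1→D gives 6>2; P2→Q gives 8>1; P3→Y gives 9>7]
(C,P,Y): not NE [P1→A gives 6>2; P2→Q gives 7>3]
(C,P,Z): not NE [P2→Q gives 6>2; P3→Y gives 9>1]
(C,P,W): not NE [P1→B gives 9>7; P3→Y gives 9>0]
(C,Q,X): not NE [P1→D gives 7>5; P3→Z gives 7>6]
(C,Q,Y): not NE [P1→B gives 7>2; P3→Z gives 7>5]
(C,Q,Z): NE
(C,Q,W): not NE [P1→B gives 9>6; P2→P gives 9>3; P3→Z gives 7>4]
(D,P,X): not NE [P2→Q gives 8>2; P3→Y gives 2>0]
(D,P,Y): not NE [P1→A gives 6>2]
(D,P,Z): not NE [P1→C gives 5>3; P2→Q gives 6>5; P3→Y gives 2>1]
(D,P,W): not NE [P1→B gives 9>3; P3→Y gives 2>0]
(D,Q,X): not NE [P3→Z gives 7>0]
(D,Q,Y): not NE [P1→B gives 7>5]
(D,Q,Z): not NE [P1→C gives 9>6]
(D,Q,W): not NE [P1→B gives 9>2; P2→P gives 2>0; P3→Z gives 7>4]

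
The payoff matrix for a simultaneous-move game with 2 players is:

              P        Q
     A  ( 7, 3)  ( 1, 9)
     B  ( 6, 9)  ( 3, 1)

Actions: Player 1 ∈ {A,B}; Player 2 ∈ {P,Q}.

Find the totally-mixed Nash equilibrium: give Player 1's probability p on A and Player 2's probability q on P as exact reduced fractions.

P1 mixes 4/7 on A; P2 mixes 2/3 on P

P1 indiff ⇒ q·7+(1-q)·1 = q·6+(1-q)·3 ⇒ q(1) = (1-q)(2) ⇒ q = 2/3
P2 indiff ⇒ p·3+(1-p)·9 = p·9+(1-p)·1 ⇒ p(-6) = (1-p)(-8) ⇒ p = 4/7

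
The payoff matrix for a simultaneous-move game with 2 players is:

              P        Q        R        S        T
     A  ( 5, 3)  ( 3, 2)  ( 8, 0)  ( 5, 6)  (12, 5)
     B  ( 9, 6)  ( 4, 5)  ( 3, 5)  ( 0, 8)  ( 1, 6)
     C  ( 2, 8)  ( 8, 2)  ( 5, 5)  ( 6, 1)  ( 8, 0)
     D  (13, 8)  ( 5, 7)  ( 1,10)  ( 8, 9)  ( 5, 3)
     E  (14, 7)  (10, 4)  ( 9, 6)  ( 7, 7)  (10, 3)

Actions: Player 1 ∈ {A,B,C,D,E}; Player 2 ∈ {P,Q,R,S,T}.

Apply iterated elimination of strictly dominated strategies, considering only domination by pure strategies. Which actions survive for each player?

P1 drop B (E beats it: P:14>9 Q:10>4 R:9>3 S:7>0 T:10>1)
P1 drop C (E beats it: P:14>2 Q:10>8 R:9>5 S:7>6 T:10>8)
P2 drop Q (P beats it: A:3>2 D:8>7 E:7>4)
P2 drop T (S beats it: A:6>5 D:9>3 E:7>3)
P1 drop A (E beats it: P:14>5 R:9>8 S:7>5)
P1→{D,E} P2→{P,R,S}

IESDS → P1:{D,E} P2:{P,R,S}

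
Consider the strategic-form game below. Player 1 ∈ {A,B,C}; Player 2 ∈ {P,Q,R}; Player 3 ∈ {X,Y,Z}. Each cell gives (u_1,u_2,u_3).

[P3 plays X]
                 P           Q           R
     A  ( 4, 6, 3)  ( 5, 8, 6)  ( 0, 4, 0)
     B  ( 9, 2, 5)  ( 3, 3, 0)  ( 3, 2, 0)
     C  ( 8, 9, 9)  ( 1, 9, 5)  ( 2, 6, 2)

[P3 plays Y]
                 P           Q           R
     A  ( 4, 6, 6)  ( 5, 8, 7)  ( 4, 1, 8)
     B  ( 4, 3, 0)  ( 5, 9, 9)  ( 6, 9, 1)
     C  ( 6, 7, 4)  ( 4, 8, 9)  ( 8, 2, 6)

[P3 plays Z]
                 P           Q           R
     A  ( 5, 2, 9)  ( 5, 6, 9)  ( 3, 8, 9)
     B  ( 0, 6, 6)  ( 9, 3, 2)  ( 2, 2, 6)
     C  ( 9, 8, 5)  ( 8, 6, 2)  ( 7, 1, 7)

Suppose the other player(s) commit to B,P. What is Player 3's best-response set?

u_3(X vs B,P) = 5
u_3(Y vs B,P) = 0
u_3(Z vs B,P) = 6
max payoff 6 at {Z}

BR_3 = {Z}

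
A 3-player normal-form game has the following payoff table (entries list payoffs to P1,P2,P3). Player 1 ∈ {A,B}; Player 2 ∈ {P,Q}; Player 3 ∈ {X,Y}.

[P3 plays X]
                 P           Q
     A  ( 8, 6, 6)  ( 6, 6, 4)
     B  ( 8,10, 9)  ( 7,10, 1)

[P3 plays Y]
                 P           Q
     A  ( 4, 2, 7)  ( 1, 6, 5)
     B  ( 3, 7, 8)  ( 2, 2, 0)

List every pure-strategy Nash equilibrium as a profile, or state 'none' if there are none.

(A,P,X): not NE [P3→Y gives 7>6]
(A,P,Y): not NE [P2→Q gives 6>2]
(A,Q,X): not NE [P1→B gives 7>6; P3→Y gives 5>4]
(A,Q,Y): not NE [P1→B gives 2>1]
(B,P,X): NE
(B,P,Y): not NE [P1→A gives 4>3; P3→X gives 9>8]
(B,Q,X): NE
(B,Q,Y): not NE [P2→P gives 7>2; P3→X gives 1>0]

PSNE = {(B,P,X), (B,Q,X)}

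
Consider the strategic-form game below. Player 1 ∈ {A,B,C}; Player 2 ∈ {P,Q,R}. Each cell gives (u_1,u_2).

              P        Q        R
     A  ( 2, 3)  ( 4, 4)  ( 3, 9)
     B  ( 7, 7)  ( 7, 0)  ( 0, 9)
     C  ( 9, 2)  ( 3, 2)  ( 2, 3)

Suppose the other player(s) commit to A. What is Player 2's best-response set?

u_2(P vs A) = 3
u_2(Q vs A) = 4
u_2(R vs A) = 9
max payoff 9 at {R}

BR_2 = {R}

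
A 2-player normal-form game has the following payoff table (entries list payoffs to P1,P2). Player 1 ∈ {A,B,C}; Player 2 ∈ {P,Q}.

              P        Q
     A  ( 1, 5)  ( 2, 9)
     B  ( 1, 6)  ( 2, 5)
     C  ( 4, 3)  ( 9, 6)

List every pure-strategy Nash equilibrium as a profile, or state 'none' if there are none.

(A,P): not NE [P1→C gives 4>1; P2→Q gives 9>5]
(A,Q): not NE [P1→C gives 9>2]
(B,P): not NE [P1→C gives 4>1]
(B,Q): not NE [P1→C gives 9>2; P2→P gives 6>5]
(C,P): not NE [P2→Q gives 6>3]
(C,Q): NE

Nash profiles: (C,Q)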